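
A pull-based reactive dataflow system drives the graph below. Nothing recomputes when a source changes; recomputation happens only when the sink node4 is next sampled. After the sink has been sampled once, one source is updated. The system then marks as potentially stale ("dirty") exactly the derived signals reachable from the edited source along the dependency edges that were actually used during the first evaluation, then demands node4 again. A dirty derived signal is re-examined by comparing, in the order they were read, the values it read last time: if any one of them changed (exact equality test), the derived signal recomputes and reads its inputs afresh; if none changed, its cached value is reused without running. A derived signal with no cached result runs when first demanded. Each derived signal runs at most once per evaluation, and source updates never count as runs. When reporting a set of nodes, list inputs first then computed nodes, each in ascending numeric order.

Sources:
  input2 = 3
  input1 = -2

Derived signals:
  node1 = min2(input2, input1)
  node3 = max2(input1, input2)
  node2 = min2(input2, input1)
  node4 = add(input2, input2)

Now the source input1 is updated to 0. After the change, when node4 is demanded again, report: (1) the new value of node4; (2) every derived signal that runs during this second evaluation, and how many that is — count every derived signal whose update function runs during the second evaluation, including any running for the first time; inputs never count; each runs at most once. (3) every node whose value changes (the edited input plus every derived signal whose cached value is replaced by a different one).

New value of node4: 6.
Derived signals that run: none — 0 in total.
Values that change: input1.
Key observation: input1 is never demanded by the output, so the edit triggers no recomputation at all.

First evaluation (everything demanded from the output):
  node4 = add(3, 3) = 6

Propagation after the edit:
  input1 feeds no computation that the output demands — nothing is marked dirty and nothing runs.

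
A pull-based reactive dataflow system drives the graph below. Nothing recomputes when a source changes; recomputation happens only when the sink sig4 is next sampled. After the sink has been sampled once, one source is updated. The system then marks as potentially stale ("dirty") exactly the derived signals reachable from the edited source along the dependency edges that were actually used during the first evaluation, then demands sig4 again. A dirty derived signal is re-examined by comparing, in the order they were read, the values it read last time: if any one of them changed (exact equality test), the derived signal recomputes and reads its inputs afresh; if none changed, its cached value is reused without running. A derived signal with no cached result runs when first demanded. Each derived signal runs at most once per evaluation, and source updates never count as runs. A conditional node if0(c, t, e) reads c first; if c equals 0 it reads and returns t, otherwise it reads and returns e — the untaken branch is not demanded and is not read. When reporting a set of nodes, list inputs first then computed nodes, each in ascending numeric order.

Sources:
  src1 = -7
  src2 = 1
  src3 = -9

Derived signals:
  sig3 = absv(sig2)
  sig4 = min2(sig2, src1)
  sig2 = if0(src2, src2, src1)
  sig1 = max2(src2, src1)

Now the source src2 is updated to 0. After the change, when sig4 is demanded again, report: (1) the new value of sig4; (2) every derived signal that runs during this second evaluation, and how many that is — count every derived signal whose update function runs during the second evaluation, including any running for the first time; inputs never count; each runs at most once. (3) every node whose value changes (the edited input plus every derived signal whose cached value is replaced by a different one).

First evaluation (everything demanded from the output):
  sig2 = if0(src2=1 -> else branch src1) = -7
  sig4 = min2(-7, -7) = -7

Propagation after the edit:
  sig2: runs — src2 1->0; result 0.
  sig4: runs — sig2 -7->0; result -7 (same value as before).

New value of sig4: -7.
Derived signals that run: sig2, sig4 — 2 in total.
Values that change: src2, sig2.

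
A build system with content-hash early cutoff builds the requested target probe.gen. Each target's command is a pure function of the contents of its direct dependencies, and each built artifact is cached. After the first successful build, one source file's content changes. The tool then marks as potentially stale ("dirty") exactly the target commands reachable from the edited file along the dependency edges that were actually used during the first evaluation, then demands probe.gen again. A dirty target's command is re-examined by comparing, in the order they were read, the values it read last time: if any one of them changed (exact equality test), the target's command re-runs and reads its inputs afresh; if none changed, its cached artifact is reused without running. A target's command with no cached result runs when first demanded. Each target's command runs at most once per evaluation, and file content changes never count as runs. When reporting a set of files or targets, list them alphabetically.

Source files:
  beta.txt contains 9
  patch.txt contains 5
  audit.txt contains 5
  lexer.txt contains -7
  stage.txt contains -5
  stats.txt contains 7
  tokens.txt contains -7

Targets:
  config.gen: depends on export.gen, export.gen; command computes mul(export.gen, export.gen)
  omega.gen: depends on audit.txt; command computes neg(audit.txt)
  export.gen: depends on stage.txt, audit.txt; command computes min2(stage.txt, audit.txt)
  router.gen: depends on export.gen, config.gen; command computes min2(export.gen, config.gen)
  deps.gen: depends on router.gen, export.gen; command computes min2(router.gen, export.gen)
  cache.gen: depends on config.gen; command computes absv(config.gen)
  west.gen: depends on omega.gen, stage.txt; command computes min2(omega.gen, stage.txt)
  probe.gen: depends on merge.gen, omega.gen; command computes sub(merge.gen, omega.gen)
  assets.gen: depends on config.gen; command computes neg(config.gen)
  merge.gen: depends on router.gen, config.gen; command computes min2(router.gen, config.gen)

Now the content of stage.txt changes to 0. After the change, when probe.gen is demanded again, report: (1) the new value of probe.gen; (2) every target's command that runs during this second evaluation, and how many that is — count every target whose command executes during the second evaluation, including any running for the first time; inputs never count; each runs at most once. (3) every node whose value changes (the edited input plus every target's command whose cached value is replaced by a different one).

First evaluation (everything demanded from the output):
  export.gen = min2(-5, 5) = -5
  config.gen = mul(-5, -5) = 25
  omega.gen = neg(5) = -5
  router.gen = min2(-5, 25) = -5
  merge.gen = min2(-5, 25) = -5
  probe.gen = sub(-5, -5) = 0

Propagation after the edit:
  export.gen: runs — stage.txt -5->0; result 0.
  config.gen: runs — export.gen -5->0; export.gen -5->0; result 0.
  router.gen: runs — export.gen -5->0; config.gen 25->0; result 0.
  merge.gen: runs — router.gen -5->0; config.gen 25->0; result 0.
  probe.gen: runs — merge.gen -5->0; result 5.

New value of probe.gen: 5.
Target commands that run: config.gen, export.gen, merge.gen, probe.gen, router.gen — 5 in total.
Values that change: config.gen, export.gen, merge.gen, probe.gen, router.gen, stage.txt.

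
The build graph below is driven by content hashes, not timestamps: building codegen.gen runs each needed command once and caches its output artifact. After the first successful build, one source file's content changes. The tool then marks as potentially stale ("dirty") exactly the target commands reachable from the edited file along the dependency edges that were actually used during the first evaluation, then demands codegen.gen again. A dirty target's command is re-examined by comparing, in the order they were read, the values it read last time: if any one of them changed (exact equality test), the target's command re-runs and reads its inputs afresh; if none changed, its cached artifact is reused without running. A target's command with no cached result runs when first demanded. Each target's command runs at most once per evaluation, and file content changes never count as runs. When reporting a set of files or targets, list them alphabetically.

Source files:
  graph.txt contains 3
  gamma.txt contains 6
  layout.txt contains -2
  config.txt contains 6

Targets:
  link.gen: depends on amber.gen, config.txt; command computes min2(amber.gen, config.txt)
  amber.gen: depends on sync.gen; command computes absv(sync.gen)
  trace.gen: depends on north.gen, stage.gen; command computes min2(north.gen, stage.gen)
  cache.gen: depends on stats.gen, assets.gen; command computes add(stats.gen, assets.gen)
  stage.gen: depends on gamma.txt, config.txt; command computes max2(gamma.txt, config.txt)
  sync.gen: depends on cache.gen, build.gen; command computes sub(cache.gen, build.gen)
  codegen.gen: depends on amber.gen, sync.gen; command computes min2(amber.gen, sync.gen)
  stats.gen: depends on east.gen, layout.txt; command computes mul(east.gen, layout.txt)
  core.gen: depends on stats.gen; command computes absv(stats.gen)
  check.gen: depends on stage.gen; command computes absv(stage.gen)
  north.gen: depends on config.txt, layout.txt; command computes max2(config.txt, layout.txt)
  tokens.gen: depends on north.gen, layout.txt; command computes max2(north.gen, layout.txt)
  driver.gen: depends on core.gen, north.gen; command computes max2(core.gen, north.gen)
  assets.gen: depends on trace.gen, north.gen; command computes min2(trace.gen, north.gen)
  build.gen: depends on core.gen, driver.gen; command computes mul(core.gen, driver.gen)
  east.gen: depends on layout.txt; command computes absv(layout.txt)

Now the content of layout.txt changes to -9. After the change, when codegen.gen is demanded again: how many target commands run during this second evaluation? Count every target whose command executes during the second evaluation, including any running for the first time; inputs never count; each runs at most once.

Run set: amber.gen, build.gen, cache.gen, codegen.gen, core.gen, driver.gen, east.gen, north.gen, stats.gen, sync.gen (10 run).
The important point: at trace.gen every value read last time is unchanged, so the dirty flag clears without a run.

Initial pass — values computed on the first demand:
  east.gen = absv(-2) = 2
  north.gen = max2(6, -2) = 6
  stage.gen = max2(6, 6) = 6
  stats.gen = mul(2, -2) = -4
  core.gen = absv(-4) = 4
  driver.gen = max2(4, 6) = 6
  build.gen = mul(4, 6) = 24
  trace.gen = min2(6, 6) = 6
  assets.gen = min2(6, 6) = 6
  cache.gen = add(-4, 6) = 2
  sync.gen = sub(2, 24) = -22
  amber.gen = absv(-22) = 22
  codegen.gen = min2(22, -22) = -22

Second demand — change propagation:
  east.gen: re-runs because layout.txt -2->-9; new result 9.
  north.gen: re-runs because layout.txt -2->-9; new result 6 (unchanged).
  stats.gen: re-runs because east.gen 2->9; layout.txt -2->-9; new result -81.
  core.gen: re-runs because stats.gen -4->-81; new result 81.
  driver.gen: re-runs because core.gen 4->81; new result 81.
  build.gen: re-runs because core.gen 4->81; driver.gen 6->81; new result 6561.
  trace.gen: re-examined; everything it read last time is the same (north.gen unchanged, stage.gen unchanged) — cache 6 kept, no run.
  assets.gen: re-examined; everything it read last time is the same (trace.gen unchanged, north.gen unchanged) — cache 6 kept, no run.
  cache.gen: re-runs because stats.gen -4->-81; new result -75.
  sync.gen: re-runs because cache.gen 2->-75; build.gen 24->6561; new result -6636.
  amber.gen: re-runs because sync.gen -22->-6636; new result 6636.
  codegen.gen: re-runs because amber.gen 22->6636; sync.gen -22->-6636; new result -6636.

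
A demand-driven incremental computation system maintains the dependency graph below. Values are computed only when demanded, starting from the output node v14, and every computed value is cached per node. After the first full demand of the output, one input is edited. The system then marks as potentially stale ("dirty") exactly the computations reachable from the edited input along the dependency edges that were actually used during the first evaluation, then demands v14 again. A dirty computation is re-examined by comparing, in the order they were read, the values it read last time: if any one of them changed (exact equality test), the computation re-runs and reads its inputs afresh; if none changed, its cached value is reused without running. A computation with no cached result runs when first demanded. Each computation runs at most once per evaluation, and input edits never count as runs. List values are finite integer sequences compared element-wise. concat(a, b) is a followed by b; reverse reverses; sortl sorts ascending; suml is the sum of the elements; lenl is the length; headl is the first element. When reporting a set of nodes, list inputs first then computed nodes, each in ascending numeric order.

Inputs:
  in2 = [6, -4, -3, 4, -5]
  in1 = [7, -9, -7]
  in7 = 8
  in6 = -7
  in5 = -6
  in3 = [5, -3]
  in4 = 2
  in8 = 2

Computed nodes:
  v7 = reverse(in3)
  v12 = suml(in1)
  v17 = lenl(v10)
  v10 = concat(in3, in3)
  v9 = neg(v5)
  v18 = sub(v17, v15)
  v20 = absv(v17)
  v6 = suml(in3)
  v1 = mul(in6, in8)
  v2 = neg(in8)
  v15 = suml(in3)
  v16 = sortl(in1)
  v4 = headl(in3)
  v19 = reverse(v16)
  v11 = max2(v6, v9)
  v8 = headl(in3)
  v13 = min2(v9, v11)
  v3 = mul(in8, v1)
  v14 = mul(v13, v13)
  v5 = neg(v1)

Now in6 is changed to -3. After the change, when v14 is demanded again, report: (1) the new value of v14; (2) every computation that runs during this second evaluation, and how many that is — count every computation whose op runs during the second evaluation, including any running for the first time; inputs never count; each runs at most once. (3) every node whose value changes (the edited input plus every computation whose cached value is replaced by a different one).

First evaluation (everything demanded from the output):
  v1 = mul(-7, 2) = -14
  v5 = neg(-14) = 14
  v6 = suml([5, -3]) = 2
  v9 = neg(14) = -14
  v11 = max2(2, -14) = 2
  v13 = min2(-14, 2) = -14
  v14 = mul(-14, -14) = 196

Propagation after the edit:
  v1: runs — in6 -7->-3; result -6.
  v5: runs — v1 -14->-6; result 6.
  v9: runs — v5 14->6; result -6.
  v11: runs — v9 -14->-6; result 2 (same value as before).
  v13: runs — v9 -14->-6; result -6.
  v14: runs — v13 -14->-6; v13 -14->-6; result 36.

New value of v14: 36.
Computations that run: v1, v5, v9, v11, v13, v14 — 6 in total.
Values that change: in6, v1, v5, v9, v13, v14.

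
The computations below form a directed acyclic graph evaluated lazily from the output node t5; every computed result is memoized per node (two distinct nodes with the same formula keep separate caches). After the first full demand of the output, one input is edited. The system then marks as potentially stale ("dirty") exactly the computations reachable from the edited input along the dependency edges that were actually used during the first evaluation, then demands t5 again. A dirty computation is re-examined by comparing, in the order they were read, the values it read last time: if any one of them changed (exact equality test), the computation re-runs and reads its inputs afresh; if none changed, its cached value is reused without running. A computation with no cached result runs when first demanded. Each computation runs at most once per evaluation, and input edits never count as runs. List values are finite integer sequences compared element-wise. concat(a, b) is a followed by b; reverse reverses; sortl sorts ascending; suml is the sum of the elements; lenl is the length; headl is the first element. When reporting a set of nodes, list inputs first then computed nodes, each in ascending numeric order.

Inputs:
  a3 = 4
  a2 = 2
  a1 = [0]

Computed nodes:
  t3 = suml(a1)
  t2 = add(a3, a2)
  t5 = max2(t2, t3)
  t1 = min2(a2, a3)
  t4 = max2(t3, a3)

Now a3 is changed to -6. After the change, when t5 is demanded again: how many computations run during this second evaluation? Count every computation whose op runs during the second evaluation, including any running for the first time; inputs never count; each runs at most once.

First demand of the output computes:
  t2 = add(4, 2) = 6
  t3 = suml([0]) = 0
  t5 = max2(6, 0) = 6

After the edit, cleaning proceeds:
  t2: a read changed (a3 4->-6) — executes, giving -4.
  t5: a read changed (t2 6->-4) — executes, giving 0.

2 computations run: t2, t5.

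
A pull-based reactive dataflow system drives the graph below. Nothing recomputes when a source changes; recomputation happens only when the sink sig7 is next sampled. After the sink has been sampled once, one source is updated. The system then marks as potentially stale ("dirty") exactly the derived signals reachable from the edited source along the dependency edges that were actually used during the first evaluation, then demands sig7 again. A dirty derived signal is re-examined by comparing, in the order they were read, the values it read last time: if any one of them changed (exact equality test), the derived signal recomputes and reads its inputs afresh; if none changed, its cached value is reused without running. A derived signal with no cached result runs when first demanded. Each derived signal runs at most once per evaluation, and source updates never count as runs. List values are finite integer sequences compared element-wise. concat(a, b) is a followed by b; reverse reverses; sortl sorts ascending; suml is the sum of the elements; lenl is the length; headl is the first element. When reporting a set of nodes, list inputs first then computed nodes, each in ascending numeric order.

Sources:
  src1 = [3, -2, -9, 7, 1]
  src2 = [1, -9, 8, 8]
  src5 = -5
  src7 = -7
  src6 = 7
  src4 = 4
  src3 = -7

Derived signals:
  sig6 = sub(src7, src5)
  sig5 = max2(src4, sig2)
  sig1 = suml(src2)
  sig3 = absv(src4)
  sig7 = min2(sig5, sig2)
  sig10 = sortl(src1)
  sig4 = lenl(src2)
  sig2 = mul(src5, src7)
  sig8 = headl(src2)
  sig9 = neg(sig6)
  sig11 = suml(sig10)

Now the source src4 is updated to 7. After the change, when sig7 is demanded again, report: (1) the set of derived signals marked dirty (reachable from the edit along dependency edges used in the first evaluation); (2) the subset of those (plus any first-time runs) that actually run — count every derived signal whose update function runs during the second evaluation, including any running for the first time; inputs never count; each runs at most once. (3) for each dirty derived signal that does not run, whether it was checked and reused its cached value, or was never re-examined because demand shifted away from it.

Marked dirty: sig5, sig7.
Derived signals that run: sig5 — 1 in total.
Checked but reused from cache: sig7.
Key observation: the change is absorbed at sig5 — it re-runs but produces the same value, and the output's value is unchanged.

First evaluation (everything demanded from the output):
  sig2 = mul(-5, -7) = 35
  sig5 = max2(4, 35) = 35
  sig7 = min2(35, 35) = 35

Propagation after the edit:
  sig5: runs — src4 4->7; result 35 (same value as before).
  sig7: checked — values it read are unchanged (sig5 unchanged, sig2 unchanged); reused cached 35 without running.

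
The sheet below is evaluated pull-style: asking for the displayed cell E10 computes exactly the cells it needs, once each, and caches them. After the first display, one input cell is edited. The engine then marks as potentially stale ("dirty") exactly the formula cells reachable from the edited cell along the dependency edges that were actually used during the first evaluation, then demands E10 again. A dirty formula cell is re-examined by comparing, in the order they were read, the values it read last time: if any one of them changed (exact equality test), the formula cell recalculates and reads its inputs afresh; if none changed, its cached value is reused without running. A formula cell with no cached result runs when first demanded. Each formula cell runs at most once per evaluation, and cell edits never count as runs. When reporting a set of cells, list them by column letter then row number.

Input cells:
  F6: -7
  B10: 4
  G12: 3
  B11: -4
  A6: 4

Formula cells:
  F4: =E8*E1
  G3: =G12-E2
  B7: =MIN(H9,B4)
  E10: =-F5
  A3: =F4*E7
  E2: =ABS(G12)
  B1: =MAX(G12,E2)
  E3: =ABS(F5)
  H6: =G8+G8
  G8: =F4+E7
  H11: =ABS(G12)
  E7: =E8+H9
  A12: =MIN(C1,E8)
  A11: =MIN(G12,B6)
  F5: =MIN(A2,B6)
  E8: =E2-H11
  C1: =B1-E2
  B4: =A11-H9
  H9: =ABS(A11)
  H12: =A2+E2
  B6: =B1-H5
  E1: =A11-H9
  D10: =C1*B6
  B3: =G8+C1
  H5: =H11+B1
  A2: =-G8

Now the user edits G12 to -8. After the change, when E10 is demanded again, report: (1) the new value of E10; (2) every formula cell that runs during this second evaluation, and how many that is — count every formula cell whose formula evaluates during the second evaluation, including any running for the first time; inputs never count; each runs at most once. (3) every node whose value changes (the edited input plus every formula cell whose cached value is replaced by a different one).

Demanding E10 again yields 8.
15 formula cells run: A2, A11, B1, B6, E1, E2, E7, E8, E10, F4, F5, G8, H5, H9, H11.
The nodes whose values change: A2, A11, B1, B6, E1, E2, E7, E10, F5, G8, G12, H5, H9, H11.

First demand of the output computes:
  E2 = ABS(3) = 3
  B1 = MAX(3, 3) = 3
  H11 = ABS(3) = 3
  E8 = 3 - 3 = 0
  H5 = 3 + 3 = 6
  B6 = 3 - 6 = -3
  A11 = MIN(3, -3) = -3
  H9 = ABS(-3) = 3
  E1 = -3 - 3 = -6
  E7 = 0 + 3 = 3
  F4 = 0 * -6 = 0
  G8 = 0 + 3 = 3
  A2 = -(3) = -3
  F5 = MIN(-3, -3) = -3
  E10 = -(-3) = 3

After the edit, cleaning proceeds:
  E2: a read changed (G12 3->-8) — executes, giving 8.
  B1: a read changed (G12 3->-8; E2 3->8) — executes, giving 8.
  H11: a read changed (G12 3->-8) — executes, giving 8.
  E8: a read changed (E2 3->8; H11 3->8) — executes, giving 0 — identical to its old value.
  H5: a read changed (H11 3->8; B1 3->8) — executes, giving 16.
  B6: a read changed (B1 3->8; H5 6->16) — executes, giving -8.
  A11: a read changed (G12 3->-8; B6 -3->-8) — executes, giving -8.
  H9: a read changed (A11 -3->-8) — executes, giving 8.
  E1: a read changed (A11 -3->-8; H9 3->8) — executes, giving -16.
  E7: a read changed (H9 3->8) — executes, giving 8.
  F4: a read changed (E1 -6->-16) — executes, giving 0 — identical to its old value.
  G8: a read changed (E7 3->8) — executes, giving 8.
  A2: a read changed (G8 3->8) — executes, giving -8.
  F5: a read changed (A2 -3->-8; B6 -3->-8) — executes, giving -8.
  E10: a read changed (F5 -3->-8) — executes, giving 8.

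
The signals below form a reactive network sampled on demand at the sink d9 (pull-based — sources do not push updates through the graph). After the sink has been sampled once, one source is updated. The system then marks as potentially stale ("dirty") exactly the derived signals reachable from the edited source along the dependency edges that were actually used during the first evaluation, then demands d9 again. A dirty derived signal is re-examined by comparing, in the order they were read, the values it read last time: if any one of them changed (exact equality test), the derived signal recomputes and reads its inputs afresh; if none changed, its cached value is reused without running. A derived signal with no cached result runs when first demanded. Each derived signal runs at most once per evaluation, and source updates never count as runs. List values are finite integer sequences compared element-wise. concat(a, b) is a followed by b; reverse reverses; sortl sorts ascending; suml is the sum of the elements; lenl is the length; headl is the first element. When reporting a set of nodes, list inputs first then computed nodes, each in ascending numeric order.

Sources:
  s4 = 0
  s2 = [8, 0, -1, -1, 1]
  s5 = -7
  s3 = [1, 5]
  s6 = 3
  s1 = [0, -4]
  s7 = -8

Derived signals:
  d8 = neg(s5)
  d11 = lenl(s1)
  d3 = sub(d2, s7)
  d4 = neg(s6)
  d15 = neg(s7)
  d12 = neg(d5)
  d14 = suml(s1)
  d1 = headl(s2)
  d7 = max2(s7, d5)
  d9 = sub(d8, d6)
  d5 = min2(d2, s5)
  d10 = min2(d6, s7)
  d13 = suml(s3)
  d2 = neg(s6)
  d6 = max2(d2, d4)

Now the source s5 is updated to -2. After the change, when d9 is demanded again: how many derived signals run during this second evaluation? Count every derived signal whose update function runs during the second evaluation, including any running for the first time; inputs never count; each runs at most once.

Initial pass — values computed on the first demand:
  d2 = neg(3) = -3
  d4 = neg(3) = -3
  d6 = max2(-3, -3) = -3
  d8 = neg(-7) = 7
  d9 = sub(7, -3) = 10

Second demand — change propagation:
  d8: re-runs because s5 -7->-2; new result 2.
  d9: re-runs because d8 7->2; new result 5.

Run set: d8, d9 (2 run).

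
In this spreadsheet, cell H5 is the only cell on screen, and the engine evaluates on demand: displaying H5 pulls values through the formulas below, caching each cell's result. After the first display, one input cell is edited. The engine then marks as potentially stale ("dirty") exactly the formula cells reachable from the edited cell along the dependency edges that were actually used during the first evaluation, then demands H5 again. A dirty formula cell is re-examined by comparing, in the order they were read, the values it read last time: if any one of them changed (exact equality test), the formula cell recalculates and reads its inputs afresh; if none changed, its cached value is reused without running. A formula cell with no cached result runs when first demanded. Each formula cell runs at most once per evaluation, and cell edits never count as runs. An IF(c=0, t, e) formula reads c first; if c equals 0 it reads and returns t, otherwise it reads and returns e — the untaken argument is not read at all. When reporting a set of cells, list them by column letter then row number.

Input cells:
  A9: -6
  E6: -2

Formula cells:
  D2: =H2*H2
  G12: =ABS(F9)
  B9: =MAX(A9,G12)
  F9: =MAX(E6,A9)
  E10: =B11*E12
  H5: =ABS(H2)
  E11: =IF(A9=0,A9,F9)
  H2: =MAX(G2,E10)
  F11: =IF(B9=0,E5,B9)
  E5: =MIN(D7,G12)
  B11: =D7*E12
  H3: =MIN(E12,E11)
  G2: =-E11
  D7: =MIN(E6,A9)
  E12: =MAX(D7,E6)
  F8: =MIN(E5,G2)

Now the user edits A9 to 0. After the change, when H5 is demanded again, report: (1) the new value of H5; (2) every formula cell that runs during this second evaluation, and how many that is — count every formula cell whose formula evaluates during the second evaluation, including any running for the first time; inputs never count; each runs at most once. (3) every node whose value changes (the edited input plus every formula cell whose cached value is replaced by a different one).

Initial pass — values computed on the first demand:
  D7 = MIN(-2, -6) = -6
  E12 = MAX(-6, -2) = -2
  B11 = -6 * -2 = 12
  E10 = 12 * -2 = -24
  F9 = MAX(-2, -6) = -2
  E11 = IF(A9=0: A9=-6 -> else branch F9) = -2
  G2 = -(-2) = 2
  H2 = MAX(2, -24) = 2
  H5 = ABS(2) = 2

Second demand — change propagation:
  D7: re-runs because A9 -6->0; new result -2.
  E12: re-runs because D7 -6->-2; new result -2 (unchanged).
  B11: re-runs because D7 -6->-2; new result 4.
  E10: re-runs because B11 12->4; new result -8.
  F9: dirty yet unreached — the second evaluation never asks for it.
  E11: re-runs because A9 -6->0; new result 0.
  G2: re-runs because E11 -2->0; new result 0.
  H2: re-runs because G2 2->0; E10 -24->-8; new result 0.
  H5: re-runs because H2 2->0; new result 0.

The important point: the flipped condition redirects demand; F9 is left stale, never re-checked.

H5 now evaluates to 0.
Run set: B11, D7, E10, E11, E12, G2, H2, H5 (8 run).
Changed values: A9, B11, D7, E10, E11, G2, H2, H5.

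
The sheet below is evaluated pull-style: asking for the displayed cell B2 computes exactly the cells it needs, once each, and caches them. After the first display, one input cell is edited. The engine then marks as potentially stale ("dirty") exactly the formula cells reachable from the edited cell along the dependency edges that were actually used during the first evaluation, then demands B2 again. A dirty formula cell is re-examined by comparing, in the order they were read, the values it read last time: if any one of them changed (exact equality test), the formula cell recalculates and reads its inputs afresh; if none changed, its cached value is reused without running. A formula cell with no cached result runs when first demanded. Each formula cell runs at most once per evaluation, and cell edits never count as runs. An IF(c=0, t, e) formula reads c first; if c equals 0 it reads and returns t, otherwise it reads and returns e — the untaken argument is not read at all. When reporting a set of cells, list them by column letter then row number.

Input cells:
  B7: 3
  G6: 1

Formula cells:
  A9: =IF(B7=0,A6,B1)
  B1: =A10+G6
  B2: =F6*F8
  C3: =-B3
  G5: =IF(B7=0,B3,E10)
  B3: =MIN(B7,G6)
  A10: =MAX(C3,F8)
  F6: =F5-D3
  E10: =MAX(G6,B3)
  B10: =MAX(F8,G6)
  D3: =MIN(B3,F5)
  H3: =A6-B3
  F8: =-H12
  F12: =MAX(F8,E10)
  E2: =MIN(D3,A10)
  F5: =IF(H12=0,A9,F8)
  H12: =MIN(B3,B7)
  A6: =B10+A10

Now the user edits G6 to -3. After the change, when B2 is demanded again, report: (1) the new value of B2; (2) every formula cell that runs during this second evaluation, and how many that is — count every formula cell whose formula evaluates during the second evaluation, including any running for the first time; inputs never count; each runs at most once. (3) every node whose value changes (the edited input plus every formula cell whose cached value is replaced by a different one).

First demand of the output computes:
  B3 = MIN(3, 1) = 1
  H12 = MIN(1, 3) = 1
  F8 = -(1) = -1
  F5 = IF(H12=0: H12=1 -> else branch F8) = -1
  D3 = MIN(1, -1) = -1
  F6 = -1 - -1 = 0
  B2 = 0 * -1 = 0

After the edit, cleaning proceeds:
  B3: a read changed (G6 1->-3) — executes, giving -3.
  H12: a read changed (B3 1->-3) — executes, giving -3.
  F8: a read changed (H12 1->-3) — executes, giving 3.
  F5: a read changed (H12 1->-3; F8 -1->3) — executes, giving 3.
  D3: a read changed (B3 1->-3; F5 -1->3) — executes, giving -3.
  F6: a read changed (F5 -1->3; D3 -1->-3) — executes, giving 6.
  B2: a read changed (F6 0->6; F8 -1->3) — executes, giving 18.

Demanding B2 again yields 18.
7 formula cells run: B2, B3, D3, F5, F6, F8, H12.
The nodes whose values change: B2, B3, D3, F5, F6, F8, G6, H12.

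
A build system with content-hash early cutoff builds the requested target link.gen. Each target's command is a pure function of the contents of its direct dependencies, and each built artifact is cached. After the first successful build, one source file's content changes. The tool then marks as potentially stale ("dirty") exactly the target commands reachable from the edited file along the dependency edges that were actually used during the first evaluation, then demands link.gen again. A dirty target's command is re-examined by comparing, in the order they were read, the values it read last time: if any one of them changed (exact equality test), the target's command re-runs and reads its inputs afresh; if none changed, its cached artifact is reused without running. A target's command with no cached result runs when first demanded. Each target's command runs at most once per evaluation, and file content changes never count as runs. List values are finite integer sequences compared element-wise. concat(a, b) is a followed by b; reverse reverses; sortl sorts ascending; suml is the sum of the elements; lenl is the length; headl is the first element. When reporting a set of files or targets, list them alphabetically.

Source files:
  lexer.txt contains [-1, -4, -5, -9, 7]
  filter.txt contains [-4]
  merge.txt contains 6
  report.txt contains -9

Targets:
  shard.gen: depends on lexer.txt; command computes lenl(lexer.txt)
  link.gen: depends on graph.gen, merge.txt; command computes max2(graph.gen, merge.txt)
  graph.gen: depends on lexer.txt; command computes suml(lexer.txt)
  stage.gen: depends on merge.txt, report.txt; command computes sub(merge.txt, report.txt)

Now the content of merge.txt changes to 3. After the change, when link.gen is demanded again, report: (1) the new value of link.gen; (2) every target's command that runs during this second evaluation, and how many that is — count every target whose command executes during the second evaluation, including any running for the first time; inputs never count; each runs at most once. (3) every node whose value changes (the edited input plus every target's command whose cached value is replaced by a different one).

First evaluation (everything demanded from the output):
  graph.gen = suml([-1, -4, -5, -9, 7]) = -12
  link.gen = max2(-12, 6) = 6

Propagation after the edit:
  link.gen: runs — merge.txt 6->3; result 3.

New value of link.gen: 3.
Target commands that run: link.gen — 1 in total.
Values that change: link.gen, merge.txt.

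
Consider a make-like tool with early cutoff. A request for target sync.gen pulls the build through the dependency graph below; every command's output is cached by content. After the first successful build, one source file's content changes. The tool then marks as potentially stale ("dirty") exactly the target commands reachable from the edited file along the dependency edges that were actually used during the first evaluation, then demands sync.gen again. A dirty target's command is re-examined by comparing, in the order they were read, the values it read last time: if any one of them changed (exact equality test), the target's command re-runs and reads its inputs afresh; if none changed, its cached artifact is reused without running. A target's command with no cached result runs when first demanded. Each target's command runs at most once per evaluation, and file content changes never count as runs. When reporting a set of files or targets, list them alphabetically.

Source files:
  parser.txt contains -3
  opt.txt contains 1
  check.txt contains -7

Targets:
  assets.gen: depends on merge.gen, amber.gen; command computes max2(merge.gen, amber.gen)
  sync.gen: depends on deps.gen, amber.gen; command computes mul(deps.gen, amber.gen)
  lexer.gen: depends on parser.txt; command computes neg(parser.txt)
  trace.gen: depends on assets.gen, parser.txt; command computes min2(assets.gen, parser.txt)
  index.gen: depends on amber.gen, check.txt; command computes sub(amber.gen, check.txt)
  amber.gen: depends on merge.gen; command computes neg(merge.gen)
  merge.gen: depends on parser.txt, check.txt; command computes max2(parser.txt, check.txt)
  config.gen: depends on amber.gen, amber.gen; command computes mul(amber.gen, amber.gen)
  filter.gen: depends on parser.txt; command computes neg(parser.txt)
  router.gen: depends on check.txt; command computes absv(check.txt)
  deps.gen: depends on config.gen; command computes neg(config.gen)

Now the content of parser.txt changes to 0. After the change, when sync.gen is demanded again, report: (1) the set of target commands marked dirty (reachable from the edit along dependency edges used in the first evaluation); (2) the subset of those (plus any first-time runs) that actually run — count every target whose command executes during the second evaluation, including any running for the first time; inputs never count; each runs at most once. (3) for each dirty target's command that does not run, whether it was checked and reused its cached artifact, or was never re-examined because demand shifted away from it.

First demand of the output computes:
  merge.gen = max2(-3, -7) = -3
  amber.gen = neg(-3) = 3
  config.gen = mul(3, 3) = 9
  deps.gen = neg(9) = -9
  sync.gen = mul(-9, 3) = -27

After the edit, cleaning proceeds:
  merge.gen: a read changed (parser.txt -3->0) — executes, giving 0.
  amber.gen: a read changed (merge.gen -3->0) — executes, giving 0.
  config.gen: a read changed (amber.gen 3->0; amber.gen 3->0) — executes, giving 0.
  deps.gen: a read changed (config.gen 9->0) — executes, giving 0.
  sync.gen: a read changed (deps.gen -9->0; amber.gen 3->0) — executes, giving 0.

The edit dirties: amber.gen, config.gen, deps.gen, merge.gen, sync.gen.
5 target commands run: amber.gen, config.gen, deps.gen, merge.gen, sync.gen.
No dirty target's command escaped a run.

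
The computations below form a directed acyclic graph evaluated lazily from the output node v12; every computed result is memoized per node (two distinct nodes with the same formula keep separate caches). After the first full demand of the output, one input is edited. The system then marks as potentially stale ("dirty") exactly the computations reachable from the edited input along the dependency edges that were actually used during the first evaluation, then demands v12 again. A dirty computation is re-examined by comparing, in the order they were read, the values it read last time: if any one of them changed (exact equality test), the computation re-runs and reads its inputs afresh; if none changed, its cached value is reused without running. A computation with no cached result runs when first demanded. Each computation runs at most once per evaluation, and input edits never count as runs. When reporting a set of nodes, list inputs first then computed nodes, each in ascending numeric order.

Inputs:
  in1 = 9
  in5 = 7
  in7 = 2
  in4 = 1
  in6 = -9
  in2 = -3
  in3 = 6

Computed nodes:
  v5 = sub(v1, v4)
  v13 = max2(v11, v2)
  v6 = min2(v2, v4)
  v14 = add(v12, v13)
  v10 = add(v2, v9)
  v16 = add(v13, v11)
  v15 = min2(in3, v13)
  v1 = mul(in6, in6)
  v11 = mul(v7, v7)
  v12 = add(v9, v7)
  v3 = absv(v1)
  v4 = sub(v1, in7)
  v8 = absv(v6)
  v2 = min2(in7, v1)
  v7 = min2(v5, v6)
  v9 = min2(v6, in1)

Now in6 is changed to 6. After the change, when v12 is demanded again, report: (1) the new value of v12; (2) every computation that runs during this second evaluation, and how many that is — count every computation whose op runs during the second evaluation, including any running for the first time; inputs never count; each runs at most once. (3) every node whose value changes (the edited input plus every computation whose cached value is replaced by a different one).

First demand of the output computes:
  v1 = mul(-9, -9) = 81
  v2 = min2(2, 81) = 2
  v4 = sub(81, 2) = 79
  v5 = sub(81, 79) = 2
  v6 = min2(2, 79) = 2
  v7 = min2(2, 2) = 2
  v9 = min2(2, 9) = 2
  v12 = add(2, 2) = 4

After the edit, cleaning proceeds:
  v1: a read changed (in6 -9->6; in6 -9->6) — executes, giving 36.
  v2: a read changed (v1 81->36) — executes, giving 2 — identical to its old value.
  v4: a read changed (v1 81->36) — executes, giving 34.
  v5: a read changed (v1 81->36; v4 79->34) — executes, giving 2 — identical to its old value.
  v6: a read changed (v4 79->34) — executes, giving 2 — identical to its old value.
  v7: dirty, but its reads are unchanged (v5 unchanged, v6 unchanged); cached 2 stands.
  v9: dirty, but its reads are unchanged (v6 unchanged, in1 unchanged); cached 2 stands.
  v12: dirty, but its reads are unchanged (v9 unchanged, v7 unchanged); cached 4 stands.

Note where the cutoff bites: v7 is checked, finds nothing changed, and keeps its cache.

Demanding v12 again yields 4.
5 computations run: v1, v2, v4, v5, v6.
The nodes whose values change: in6, v1, v4.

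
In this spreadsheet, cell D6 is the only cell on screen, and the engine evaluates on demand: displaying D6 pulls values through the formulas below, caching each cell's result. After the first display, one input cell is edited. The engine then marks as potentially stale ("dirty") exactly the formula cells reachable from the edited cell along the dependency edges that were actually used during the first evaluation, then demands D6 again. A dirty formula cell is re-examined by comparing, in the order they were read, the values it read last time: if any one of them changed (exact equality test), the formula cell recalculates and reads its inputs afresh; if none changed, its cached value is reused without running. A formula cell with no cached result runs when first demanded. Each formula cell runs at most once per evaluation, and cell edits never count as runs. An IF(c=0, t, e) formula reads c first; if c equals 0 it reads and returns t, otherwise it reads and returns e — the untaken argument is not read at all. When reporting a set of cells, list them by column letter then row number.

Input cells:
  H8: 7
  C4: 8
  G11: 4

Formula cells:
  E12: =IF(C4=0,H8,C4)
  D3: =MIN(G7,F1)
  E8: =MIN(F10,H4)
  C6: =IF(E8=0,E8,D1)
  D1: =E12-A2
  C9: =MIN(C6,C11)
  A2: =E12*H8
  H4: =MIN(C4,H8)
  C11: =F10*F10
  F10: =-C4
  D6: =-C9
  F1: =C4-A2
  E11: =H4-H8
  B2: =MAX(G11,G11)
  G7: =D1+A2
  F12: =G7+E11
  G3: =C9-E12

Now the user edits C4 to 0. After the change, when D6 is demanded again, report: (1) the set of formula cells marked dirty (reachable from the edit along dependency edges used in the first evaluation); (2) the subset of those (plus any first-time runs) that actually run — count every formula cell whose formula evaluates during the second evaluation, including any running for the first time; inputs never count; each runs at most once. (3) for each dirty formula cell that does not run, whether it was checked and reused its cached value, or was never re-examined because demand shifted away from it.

Dirty set: A2, C6, C9, C11, D1, D6, E8, E12, F10, H4.
Run set: C6, C9, C11, D6, E8, F10, H4 (7 run).
Left stale — demand moved off them: A2, D1, E12.
The important point: the flipped condition redirects demand; A2, D1, E12 are left stale, never re-checked.

Initial pass — values computed on the first demand:
  E12 = IF(C4=0: C4=8 -> else branch C4) = 8
  A2 = 8 * 7 = 56
  D1 = 8 - 56 = -48
  F10 = -(8) = -8
  C11 = -8 * -8 = 64
  H4 = MIN(8, 7) = 7
  E8 = MIN(-8, 7) = -8
  C6 = IF(E8=0: E8=-8 -> else branch D1) = -48
  C9 = MIN(-48, 64) = -48
  D6 = -(-48) = 48

Second demand — change propagation:
  E12: dirty yet unreached — the second evaluation never asks for it.
  A2: dirty yet unreached — the second evaluation never asks for it.
  D1: dirty yet unreached — the second evaluation never asks for it.
  F10: re-runs because C4 8->0; new result 0.
  C11: re-runs because F10 -8->0; F10 -8->0; new result 0.
  H4: re-runs because C4 8->0; new result 0.
  E8: re-runs because F10 -8->0; H4 7->0; new result 0.
  C6: re-runs because E8 -8->0; new result 0.
  C9: re-runs because C6 -48->0; C11 64->0; new result 0.
  D6: re-runs because C9 -48->0; new result 0.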